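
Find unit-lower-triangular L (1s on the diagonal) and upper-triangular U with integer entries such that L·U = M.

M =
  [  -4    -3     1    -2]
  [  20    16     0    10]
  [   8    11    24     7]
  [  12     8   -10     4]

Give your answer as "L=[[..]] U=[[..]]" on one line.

  row1 -= -5·row0 → [0,1,5,0]
  row2 -= -2·row0 → [0,5,26,3]
  row3 -= -3·row0 → [0,-1,-7,-2]
  row2 -= 5·row1 → [0,0,1,3]
  row3 -= -1·row1 → [0,0,-2,-2]
  row3 -= -2·row2 → [0,0,0,4]

L=[[1,0,0,0],[-5,1,0,0],[-2,5,1,0],[-3,-1,-2,1]] U=[[-4,-3,1,-2],[0,1,5,0],[0,0,1,3],[0,0,0,4]]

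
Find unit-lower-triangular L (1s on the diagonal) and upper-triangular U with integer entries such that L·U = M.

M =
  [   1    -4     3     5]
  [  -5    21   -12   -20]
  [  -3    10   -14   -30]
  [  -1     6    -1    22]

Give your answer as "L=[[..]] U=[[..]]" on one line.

  R1 -= -5·R0 → [0,1,3,5]
  R2 -= -3·R0 → [0,-2,-5,-15]
  R3 -= -1·R0 → [0,2,2,27]
  R2 -= -2·R1 → [0,0,1,-5]
  R3 -= 2·R1 → [0,0,-4,17]
  R3 -= -4·R2 → [0,0,0,-3]

L=[[1,0,0,0],[-5,1,0,0],[-3,-2,1,0],[-1,2,-4,1]] U=[[1,-4,3,5],[0,1,3,5],[0,0,1,-5],[0,0,0,-3]]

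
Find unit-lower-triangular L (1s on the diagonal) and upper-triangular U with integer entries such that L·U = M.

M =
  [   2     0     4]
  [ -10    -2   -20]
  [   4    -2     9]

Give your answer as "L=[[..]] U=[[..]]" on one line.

L=[[1,0,0],[-5,1,0],[2,1,1]] U=[[2,0,4],[0,-2,0],[0,0,1]]

  r1 -= -5·r0 → [0,-2,0]
  r2 -= 2·r0 → [0,-2,1]
  r2 -= 1·r1 → [0,0,1]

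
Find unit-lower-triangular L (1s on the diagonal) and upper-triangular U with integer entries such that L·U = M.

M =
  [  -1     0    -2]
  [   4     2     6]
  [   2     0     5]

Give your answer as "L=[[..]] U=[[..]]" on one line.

  row1 -= -4·row0 → [0,2,-2]
  row2 -= -2·row0 → [0,0,1]
  row2 -= 0·row1 → [0,0,1]

L=[[1,0,0],[-4,1,0],[-2,0,1]] U=[[-1,0,-2],[0,2,-2],[0,0,1]]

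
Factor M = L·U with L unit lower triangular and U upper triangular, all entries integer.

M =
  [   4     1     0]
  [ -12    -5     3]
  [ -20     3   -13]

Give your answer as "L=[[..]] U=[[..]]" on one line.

L=[[1,0,0],[-3,1,0],[-5,-4,1]] U=[[4,1,0],[0,-2,3],[0,0,-1]]

  R1 -= -3·R0 → [0,-2,3]
  R2 -= -5·R0 → [0,8,-13]
  R2 -= -4·R1 → [0,0,-1]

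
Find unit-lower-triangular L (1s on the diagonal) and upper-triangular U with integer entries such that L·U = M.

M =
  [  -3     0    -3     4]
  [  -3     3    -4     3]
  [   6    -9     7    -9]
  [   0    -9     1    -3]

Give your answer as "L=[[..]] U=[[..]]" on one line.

L=[[1,0,0,0],[1,1,0,0],[-2,-3,1,0],[0,-3,1,1]] U=[[-3,0,-3,4],[0,3,-1,-1],[0,0,-2,-4],[0,0,0,-2]]

  row1 -= 1·row0 → [0,3,-1,-1]
  row2 -= -2·row0 → [0,-9,1,-1]
  row3 -= 0·row0 → [0,-9,1,-3]
  row2 -= -3·row1 → [0,0,-2,-4]
  row3 -= -3·row1 → [0,0,-2,-6]
  row3 -= 1·row2 → [0,0,0,-2]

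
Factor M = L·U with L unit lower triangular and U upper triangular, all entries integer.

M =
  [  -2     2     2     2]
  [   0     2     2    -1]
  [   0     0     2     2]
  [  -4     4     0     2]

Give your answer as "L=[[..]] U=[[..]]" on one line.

  row1 -= 0·row0 → [0,2,2,-1]
  row2 -= 0·row0 → [0,0,2,2]
  row3 -= 2·row0 → [0,0,-4,-2]
  row2 -= 0·row1 → [0,0,2,2]
  row3 -= 0·row1 → [0,0,-4,-2]
  row3 -= -2·row2 → [0,0,0,2]

L=[[1,0,0,0],[0,1,0,0],[0,0,1,0],[2,0,-2,1]] U=[[-2,2,2,2],[0,2,2,-1],[0,0,2,2],[0,0,0,2]]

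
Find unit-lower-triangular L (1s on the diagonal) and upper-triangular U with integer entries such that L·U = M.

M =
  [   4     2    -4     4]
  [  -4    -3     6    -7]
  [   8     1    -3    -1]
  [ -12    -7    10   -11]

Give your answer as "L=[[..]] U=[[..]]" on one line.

L=[[1,0,0,0],[-1,1,0,0],[2,3,1,0],[-3,1,4,1]] U=[[4,2,-4,4],[0,-1,2,-3],[0,0,-1,0],[0,0,0,4]]

  row1 -= -1·row0 → [0,-1,2,-3]
  row2 -= 2·row0 → [0,-3,5,-9]
  row3 -= -3·row0 → [0,-1,-2,1]
  row2 -= 3·row1 → [0,0,-1,0]
  row3 -= 1·row1 → [0,0,-4,4]
  row3 -= 4·row2 → [0,0,0,4]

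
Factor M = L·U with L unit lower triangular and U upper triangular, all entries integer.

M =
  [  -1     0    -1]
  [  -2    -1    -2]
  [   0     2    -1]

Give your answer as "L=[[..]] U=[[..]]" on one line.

L=[[1,0,0],[2,1,0],[0,-2,1]] U=[[-1,0,-1],[0,-1,0],[0,0,-1]]

  R1 -= 2·R0 → [0,-1,0]
  R2 -= 0·R0 → [0,2,-1]
  R2 -= -2·R1 → [0,0,-1]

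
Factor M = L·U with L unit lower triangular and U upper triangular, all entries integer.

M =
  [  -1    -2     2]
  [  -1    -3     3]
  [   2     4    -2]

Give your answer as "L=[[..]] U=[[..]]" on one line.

L=[[1,0,0],[1,1,0],[-2,0,1]] U=[[-1,-2,2],[0,-1,1],[0,0,2]]

  row1 -= 1·row0 → [0,-1,1]
  row2 -= -2·row0 → [0,0,2]
  row2 -= 0·row1 → [0,0,2]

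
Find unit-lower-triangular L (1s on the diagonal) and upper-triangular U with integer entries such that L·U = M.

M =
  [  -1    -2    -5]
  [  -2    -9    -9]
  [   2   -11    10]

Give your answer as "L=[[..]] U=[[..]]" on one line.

  row1 -= 2·row0 → [0,-5,1]
  row2 -= -2·row0 → [0,-15,0]
  row2 -= 3·row1 → [0,0,-3]

L=[[1,0,0],[2,1,0],[-2,3,1]] U=[[-1,-2,-5],[0,-5,1],[0,0,-3]]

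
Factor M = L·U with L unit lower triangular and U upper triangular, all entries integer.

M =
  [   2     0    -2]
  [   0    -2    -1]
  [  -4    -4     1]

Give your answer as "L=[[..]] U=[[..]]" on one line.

L=[[1,0,0],[0,1,0],[-2,2,1]] U=[[2,0,-2],[0,-2,-1],[0,0,-1]]

  R1 -= 0·R0 → [0,-2,-1]
  R2 -= -2·R0 → [0,-4,-3]
  R2 -= 2·R1 → [0,0,-1]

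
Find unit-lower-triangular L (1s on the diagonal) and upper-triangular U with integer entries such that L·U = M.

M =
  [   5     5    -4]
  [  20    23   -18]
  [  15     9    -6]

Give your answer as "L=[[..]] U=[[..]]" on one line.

  R1 -= 4·R0 → [0,3,-2]
  R2 -= 3·R0 → [0,-6,6]
  R2 -= -2·R1 → [0,0,2]

L=[[1,0,0],[4,1,0],[3,-2,1]] U=[[5,5,-4],[0,3,-2],[0,0,2]]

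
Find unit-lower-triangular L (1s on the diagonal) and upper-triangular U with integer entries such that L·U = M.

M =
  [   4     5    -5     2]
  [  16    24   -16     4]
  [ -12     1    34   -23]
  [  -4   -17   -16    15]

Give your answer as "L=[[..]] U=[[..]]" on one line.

L=[[1,0,0,0],[4,1,0,0],[-3,4,1,0],[-1,-3,-3,1]] U=[[4,5,-5,2],[0,4,4,-4],[0,0,3,-1],[0,0,0,2]]

  r1 -= 4·r0 → [0,4,4,-4]
  r2 -= -3·r0 → [0,16,19,-17]
  r3 -= -1·r0 → [0,-12,-21,17]
  r2 -= 4·r1 → [0,0,3,-1]
  r3 -= -3·r1 → [0,0,-9,5]
  r3 -= -3·r2 → [0,0,0,2]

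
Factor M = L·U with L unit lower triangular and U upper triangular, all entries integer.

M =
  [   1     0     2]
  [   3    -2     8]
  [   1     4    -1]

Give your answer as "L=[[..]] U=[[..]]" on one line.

L=[[1,0,0],[3,1,0],[1,-2,1]] U=[[1,0,2],[0,-2,2],[0,0,1]]

  row1 -= 3·row0 → [0,-2,2]
  row2 -= 1·row0 → [0,4,-3]
  row2 -= -2·row1 → [0,0,1]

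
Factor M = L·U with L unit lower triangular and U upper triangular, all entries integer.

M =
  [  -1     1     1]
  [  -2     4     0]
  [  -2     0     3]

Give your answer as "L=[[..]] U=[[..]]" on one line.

  R1 -= 2·R0 → [0,2,-2]
  R2 -= 2·R0 → [0,-2,1]
  R2 -= -1·R1 → [0,0,-1]

L=[[1,0,0],[2,1,0],[2,-1,1]] U=[[-1,1,1],[0,2,-2],[0,0,-1]]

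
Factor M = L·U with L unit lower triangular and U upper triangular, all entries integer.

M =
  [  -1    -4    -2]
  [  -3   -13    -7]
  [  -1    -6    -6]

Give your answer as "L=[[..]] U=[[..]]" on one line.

  R1 -= 3·R0 → [0,-1,-1]
  R2 -= 1·R0 → [0,-2,-4]
  R2 -= 2·R1 → [0,0,-2]

L=[[1,0,0],[3,1,0],[1,2,1]] U=[[-1,-4,-2],[0,-1,-1],[0,0,-2]]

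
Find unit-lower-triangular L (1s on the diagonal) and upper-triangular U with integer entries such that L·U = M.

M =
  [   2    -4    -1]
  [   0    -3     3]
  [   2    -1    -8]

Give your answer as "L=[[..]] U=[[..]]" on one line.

  R1 -= 0·R0 → [0,-3,3]
  R2 -= 1·R0 → [0,3,-7]
  R2 -= -1·R1 → [0,0,-4]

L=[[1,0,0],[0,1,0],[1,-1,1]] U=[[2,-4,-1],[0,-3,3],[0,0,-4]]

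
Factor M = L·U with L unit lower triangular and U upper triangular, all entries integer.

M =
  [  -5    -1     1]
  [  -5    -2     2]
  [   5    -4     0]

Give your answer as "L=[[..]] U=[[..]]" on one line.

  row1 -= 1·row0 → [0,-1,1]
  row2 -= -1·row0 → [0,-5,1]
  row2 -= 5·row1 → [0,0,-4]

L=[[1,0,0],[1,1,0],[-1,5,1]] U=[[-5,-1,1],[0,-1,1],[0,0,-4]]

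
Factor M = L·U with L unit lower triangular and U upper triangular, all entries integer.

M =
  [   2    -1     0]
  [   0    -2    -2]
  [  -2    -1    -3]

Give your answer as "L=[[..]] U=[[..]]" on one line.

L=[[1,0,0],[0,1,0],[-1,1,1]] U=[[2,-1,0],[0,-2,-2],[0,0,-1]]

  R1 -= 0·R0 → [0,-2,-2]
  R2 -= -1·R0 → [0,-2,-3]
  R2 -= 1·R1 → [0,0,-1]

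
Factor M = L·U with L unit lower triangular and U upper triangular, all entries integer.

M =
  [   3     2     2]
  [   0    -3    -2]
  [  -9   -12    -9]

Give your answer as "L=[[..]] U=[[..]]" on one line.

  r1 -= 0·r0 → [0,-3,-2]
  r2 -= -3·r0 → [0,-6,-3]
  r2 -= 2·r1 → [0,0,1]

L=[[1,0,0],[0,1,0],[-3,2,1]] U=[[3,2,2],[0,-3,-2],[0,0,1]]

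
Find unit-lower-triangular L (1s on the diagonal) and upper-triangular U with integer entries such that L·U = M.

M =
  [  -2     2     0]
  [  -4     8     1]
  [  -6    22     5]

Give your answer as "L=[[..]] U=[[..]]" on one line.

L=[[1,0,0],[2,1,0],[3,4,1]] U=[[-2,2,0],[0,4,1],[0,0,1]]

  r1 -= 2·r0 → [0,4,1]
  r2 -= 3·r0 → [0,16,5]
  r2 -= 4·r1 → [0,0,1]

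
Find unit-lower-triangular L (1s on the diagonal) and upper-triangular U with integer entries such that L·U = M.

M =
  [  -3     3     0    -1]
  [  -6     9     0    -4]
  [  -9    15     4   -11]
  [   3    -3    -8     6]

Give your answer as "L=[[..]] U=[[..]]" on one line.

  R1 -= 2·R0 → [0,3,0,-2]
  R2 -= 3·R0 → [0,6,4,-8]
  R3 -= -1·R0 → [0,0,-8,5]
  R2 -= 2·R1 → [0,0,4,-4]
  R3 -= 0·R1 → [0,0,-8,5]
  R3 -= -2·R2 → [0,0,0,-3]

L=[[1,0,0,0],[2,1,0,0],[3,2,1,0],[-1,0,-2,1]] U=[[-3,3,0,-1],[0,3,0,-2],[0,0,4,-4],[0,0,0,-3]]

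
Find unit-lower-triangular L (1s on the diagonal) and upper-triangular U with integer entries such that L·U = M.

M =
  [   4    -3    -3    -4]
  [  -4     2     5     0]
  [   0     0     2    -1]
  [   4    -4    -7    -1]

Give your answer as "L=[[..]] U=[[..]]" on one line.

L=[[1,0,0,0],[-1,1,0,0],[0,0,1,0],[1,1,-3,1]] U=[[4,-3,-3,-4],[0,-1,2,-4],[0,0,2,-1],[0,0,0,4]]

  row1 -= -1·row0 → [0,-1,2,-4]
  row2 -= 0·row0 → [0,0,2,-1]
  row3 -= 1·row0 → [0,-1,-4,3]
  row2 -= 0·row1 → [0,0,2,-1]
  row3 -= 1·row1 → [0,0,-6,7]
  row3 -= -3·row2 → [0,0,0,4]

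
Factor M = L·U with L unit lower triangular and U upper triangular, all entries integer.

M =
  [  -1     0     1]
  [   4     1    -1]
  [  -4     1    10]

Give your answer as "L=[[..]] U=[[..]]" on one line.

L=[[1,0,0],[-4,1,0],[4,1,1]] U=[[-1,0,1],[0,1,3],[0,0,3]]

  R1 -= -4·R0 → [0,1,3]
  R2 -= 4·R0 → [0,1,6]
  R2 -= 1·R1 → [0,0,3]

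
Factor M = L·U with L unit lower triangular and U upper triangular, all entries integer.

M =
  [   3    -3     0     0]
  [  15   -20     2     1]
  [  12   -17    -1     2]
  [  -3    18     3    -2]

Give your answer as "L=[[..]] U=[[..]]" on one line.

  R1 -= 5·R0 → [0,-5,2,1]
  R2 -= 4·R0 → [0,-5,-1,2]
  R3 -= -1·R0 → [0,15,3,-2]
  R2 -= 1·R1 → [0,0,-3,1]
  R3 -= -3·R1 → [0,0,9,1]
  R3 -= -3·R2 → [0,0,0,4]

L=[[1,0,0,0],[5,1,0,0],[4,1,1,0],[-1,-3,-3,1]] U=[[3,-3,0,0],[0,-5,2,1],[0,0,-3,1],[0,0,0,4]]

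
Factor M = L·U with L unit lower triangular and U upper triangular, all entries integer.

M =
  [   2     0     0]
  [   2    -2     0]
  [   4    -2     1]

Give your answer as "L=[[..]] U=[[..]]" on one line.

  R1 -= 1·R0 → [0,-2,0]
  R2 -= 2·R0 → [0,-2,1]
  R2 -= 1·R1 → [0,0,1]

L=[[1,0,0],[1,1,0],[2,1,1]] U=[[2,0,0],[0,-2,0],[0,0,1]]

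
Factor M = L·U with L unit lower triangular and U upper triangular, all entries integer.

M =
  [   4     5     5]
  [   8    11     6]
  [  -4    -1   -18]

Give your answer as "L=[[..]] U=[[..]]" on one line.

  r1 -= 2·r0 → [0,1,-4]
  r2 -= -1·r0 → [0,4,-13]
  r2 -= 4·r1 → [0,0,3]

L=[[1,0,0],[2,1,0],[-1,4,1]] U=[[4,5,5],[0,1,-4],[0,0,3]]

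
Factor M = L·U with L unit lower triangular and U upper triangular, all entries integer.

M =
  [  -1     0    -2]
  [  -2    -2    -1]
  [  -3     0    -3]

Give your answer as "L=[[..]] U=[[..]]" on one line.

L=[[1,0,0],[2,1,0],[3,0,1]] U=[[-1,0,-2],[0,-2,3],[0,0,3]]

  row1 -= 2·row0 → [0,-2,3]
  row2 -= 3·row0 → [0,0,3]
  row2 -= 0·row1 → [0,0,3]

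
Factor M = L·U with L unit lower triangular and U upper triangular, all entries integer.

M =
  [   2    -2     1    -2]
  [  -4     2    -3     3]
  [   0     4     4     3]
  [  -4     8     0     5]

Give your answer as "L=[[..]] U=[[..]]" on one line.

  R1 -= -2·R0 → [0,-2,-1,-1]
  R2 -= 0·R0 → [0,4,4,3]
  R3 -= -2·R0 → [0,4,2,1]
  R2 -= -2·R1 → [0,0,2,1]
  R3 -= -2·R1 → [0,0,0,-1]
  R3 -= 0·R2 → [0,0,0,-1]

L=[[1,0,0,0],[-2,1,0,0],[0,-2,1,0],[-2,-2,0,1]] U=[[2,-2,1,-2],[0,-2,-1,-1],[0,0,2,1],[0,0,0,-1]]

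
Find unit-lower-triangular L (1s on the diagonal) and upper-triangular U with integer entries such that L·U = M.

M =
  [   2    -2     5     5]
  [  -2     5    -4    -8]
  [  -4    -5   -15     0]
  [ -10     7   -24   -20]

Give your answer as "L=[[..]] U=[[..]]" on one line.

L=[[1,0,0,0],[-1,1,0,0],[-2,-3,1,0],[-5,-1,-1,1]] U=[[2,-2,5,5],[0,3,1,-3],[0,0,-2,1],[0,0,0,3]]

  row1 -= -1·row0 → [0,3,1,-3]
  row2 -= -2·row0 → [0,-9,-5,10]
  row3 -= -5·row0 → [0,-3,1,5]
  row2 -= -3·row1 → [0,0,-2,1]
  row3 -= -1·row1 → [0,0,2,2]
  row3 -= -1·row2 → [0,0,0,3]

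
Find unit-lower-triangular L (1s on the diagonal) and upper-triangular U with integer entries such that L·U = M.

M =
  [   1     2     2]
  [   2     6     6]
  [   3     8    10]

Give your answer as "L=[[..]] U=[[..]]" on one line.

  r1 -= 2·r0 → [0,2,2]
  r2 -= 3·r0 → [0,2,4]
  r2 -= 1·r1 → [0,0,2]

L=[[1,0,0],[2,1,0],[3,1,1]] U=[[1,2,2],[0,2,2],[0,0,2]]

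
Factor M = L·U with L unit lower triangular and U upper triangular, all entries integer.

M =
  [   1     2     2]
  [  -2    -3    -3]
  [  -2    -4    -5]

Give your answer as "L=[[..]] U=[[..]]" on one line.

L=[[1,0,0],[-2,1,0],[-2,0,1]] U=[[1,2,2],[0,1,1],[0,0,-1]]

  r1 -= -2·r0 → [0,1,1]
  r2 -= -2·r0 → [0,0,-1]
  r2 -= 0·r1 → [0,0,-1]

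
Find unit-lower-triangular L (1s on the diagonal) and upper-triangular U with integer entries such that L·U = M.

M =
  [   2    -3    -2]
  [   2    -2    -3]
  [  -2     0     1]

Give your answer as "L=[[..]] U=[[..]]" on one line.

L=[[1,0,0],[1,1,0],[-1,-3,1]] U=[[2,-3,-2],[0,1,-1],[0,0,-4]]

  r1 -= 1·r0 → [0,1,-1]
  r2 -= -1·r0 → [0,-3,-1]
  r2 -= -3·r1 → [0,0,-4]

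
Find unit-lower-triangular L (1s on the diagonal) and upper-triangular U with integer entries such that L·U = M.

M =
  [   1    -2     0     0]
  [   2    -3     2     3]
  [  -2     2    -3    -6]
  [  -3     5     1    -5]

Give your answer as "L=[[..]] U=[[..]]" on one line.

L=[[1,0,0,0],[2,1,0,0],[-2,-2,1,0],[-3,-1,3,1]] U=[[1,-2,0,0],[0,1,2,3],[0,0,1,0],[0,0,0,-2]]

  r1 -= 2·r0 → [0,1,2,3]
  r2 -= -2·r0 → [0,-2,-3,-6]
  r3 -= -3·r0 → [0,-1,1,-5]
  r2 -= -2·r1 → [0,0,1,0]
  r3 -= -1·r1 → [0,0,3,-2]
  r3 -= 3·r2 → [0,0,0,-2]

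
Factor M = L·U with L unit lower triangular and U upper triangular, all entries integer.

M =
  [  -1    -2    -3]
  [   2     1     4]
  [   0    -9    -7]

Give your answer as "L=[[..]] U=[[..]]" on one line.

L=[[1,0,0],[-2,1,0],[0,3,1]] U=[[-1,-2,-3],[0,-3,-2],[0,0,-1]]

  r1 -= -2·r0 → [0,-3,-2]
  r2 -= 0·r0 → [0,-9,-7]
  r2 -= 3·r1 → [0,0,-1]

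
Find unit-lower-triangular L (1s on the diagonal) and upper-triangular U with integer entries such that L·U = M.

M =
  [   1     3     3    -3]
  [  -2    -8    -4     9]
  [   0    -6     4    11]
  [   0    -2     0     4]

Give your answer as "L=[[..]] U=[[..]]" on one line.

  R1 -= -2·R0 → [0,-2,2,3]
  R2 -= 0·R0 → [0,-6,4,11]
  R3 -= 0·R0 → [0,-2,0,4]
  R2 -= 3·R1 → [0,0,-2,2]
  R3 -= 1·R1 → [0,0,-2,1]
  R3 -= 1·R2 → [0,0,0,-1]

L=[[1,0,0,0],[-2,1,0,0],[0,3,1,0],[0,1,1,1]] U=[[1,3,3,-3],[0,-2,2,3],[0,0,-2,2],[0,0,0,-1]]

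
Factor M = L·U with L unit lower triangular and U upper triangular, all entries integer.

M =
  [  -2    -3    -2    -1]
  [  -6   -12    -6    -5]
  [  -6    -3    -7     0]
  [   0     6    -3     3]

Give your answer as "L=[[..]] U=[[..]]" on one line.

  row1 -= 3·row0 → [0,-3,0,-2]
  row2 -= 3·row0 → [0,6,-1,3]
  row3 -= 0·row0 → [0,6,-3,3]
  row2 -= -2·row1 → [0,0,-1,-1]
  row3 -= -2·row1 → [0,0,-3,-1]
  row3 -= 3·row2 → [0,0,0,2]

L=[[1,0,0,0],[3,1,0,0],[3,-2,1,0],[0,-2,3,1]] U=[[-2,-3,-2,-1],[0,-3,0,-2],[0,0,-1,-1],[0,0,0,2]]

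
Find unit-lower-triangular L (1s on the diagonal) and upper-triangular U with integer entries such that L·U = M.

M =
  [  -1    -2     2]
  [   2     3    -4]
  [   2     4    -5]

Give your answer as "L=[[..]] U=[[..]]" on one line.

  R1 -= -2·R0 → [0,-1,0]
  R2 -= -2·R0 → [0,0,-1]
  R2 -= 0·R1 → [0,0,-1]

L=[[1,0,0],[-2,1,0],[-2,0,1]] U=[[-1,-2,2],[0,-1,0],[0,0,-1]]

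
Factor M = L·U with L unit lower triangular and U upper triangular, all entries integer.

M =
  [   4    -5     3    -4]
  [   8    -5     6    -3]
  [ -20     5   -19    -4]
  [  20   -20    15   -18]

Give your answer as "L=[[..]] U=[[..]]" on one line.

  R1 -= 2·R0 → [0,5,0,5]
  R2 -= -5·R0 → [0,-20,-4,-24]
  R3 -= 5·R0 → [0,5,0,2]
  R2 -= -4·R1 → [0,0,-4,-4]
  R3 -= 1·R1 → [0,0,0,-3]
  R3 -= 0·R2 → [0,0,0,-3]

L=[[1,0,0,0],[2,1,0,0],[-5,-4,1,0],[5,1,0,1]] U=[[4,-5,3,-4],[0,5,0,5],[0,0,-4,-4],[0,0,0,-3]]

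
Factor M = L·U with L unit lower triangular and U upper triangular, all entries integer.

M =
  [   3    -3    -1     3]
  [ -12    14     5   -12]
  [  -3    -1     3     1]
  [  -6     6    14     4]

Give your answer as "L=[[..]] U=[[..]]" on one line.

  R1 -= -4·R0 → [0,2,1,0]
  R2 -= -1·R0 → [0,-4,2,4]
  R3 -= -2·R0 → [0,0,12,10]
  R2 -= -2·R1 → [0,0,4,4]
  R3 -= 0·R1 → [0,0,12,10]
  R3 -= 3·R2 → [0,0,0,-2]

L=[[1,0,0,0],[-4,1,0,0],[-1,-2,1,0],[-2,0,3,1]] U=[[3,-3,-1,3],[0,2,1,0],[0,0,4,4],[0,0,0,-2]]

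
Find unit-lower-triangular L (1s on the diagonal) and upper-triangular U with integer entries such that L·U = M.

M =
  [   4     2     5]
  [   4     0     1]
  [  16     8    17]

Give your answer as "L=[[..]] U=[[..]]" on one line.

L=[[1,0,0],[1,1,0],[4,0,1]] U=[[4,2,5],[0,-2,-4],[0,0,-3]]

  r1 -= 1·r0 → [0,-2,-4]
  r2 -= 4·r0 → [0,0,-3]
  r2 -= 0·r1 → [0,0,-3]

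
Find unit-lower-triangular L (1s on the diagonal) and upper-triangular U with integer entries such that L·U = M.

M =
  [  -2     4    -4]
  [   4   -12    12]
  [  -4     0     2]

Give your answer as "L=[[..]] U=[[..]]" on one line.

L=[[1,0,0],[-2,1,0],[2,2,1]] U=[[-2,4,-4],[0,-4,4],[0,0,2]]

  row1 -= -2·row0 → [0,-4,4]
  row2 -= 2·row0 → [0,-8,10]
  row2 -= 2·row1 → [0,0,2]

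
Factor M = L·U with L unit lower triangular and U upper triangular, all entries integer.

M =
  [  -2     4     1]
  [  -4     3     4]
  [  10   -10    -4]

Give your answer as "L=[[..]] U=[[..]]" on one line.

  r1 -= 2·r0 → [0,-5,2]
  r2 -= -5·r0 → [0,10,1]
  r2 -= -2·r1 → [0,0,5]

L=[[1,0,0],[2,1,0],[-5,-2,1]] U=[[-2,4,1],[0,-5,2],[0,0,5]]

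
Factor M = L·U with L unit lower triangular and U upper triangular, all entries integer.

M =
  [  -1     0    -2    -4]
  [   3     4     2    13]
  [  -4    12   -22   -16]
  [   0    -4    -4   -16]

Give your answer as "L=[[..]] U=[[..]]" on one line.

  R1 -= -3·R0 → [0,4,-4,1]
  R2 -= 4·R0 → [0,12,-14,0]
  R3 -= 0·R0 → [0,-4,-4,-16]
  R2 -= 3·R1 → [0,0,-2,-3]
  R3 -= -1·R1 → [0,0,-8,-15]
  R3 -= 4·R2 → [0,0,0,-3]

L=[[1,0,0,0],[-3,1,0,0],[4,3,1,0],[0,-1,4,1]] U=[[-1,0,-2,-4],[0,4,-4,1],[0,0,-2,-3],[0,0,0,-3]]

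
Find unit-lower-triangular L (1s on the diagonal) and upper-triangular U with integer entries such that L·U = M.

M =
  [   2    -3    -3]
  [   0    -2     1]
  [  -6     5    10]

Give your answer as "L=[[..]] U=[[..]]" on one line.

  r1 -= 0·r0 → [0,-2,1]
  r2 -= -3·r0 → [0,-4,1]
  r2 -= 2·r1 → [0,0,-1]

L=[[1,0,0],[0,1,0],[-3,2,1]] U=[[2,-3,-3],[0,-2,1],[0,0,-1]]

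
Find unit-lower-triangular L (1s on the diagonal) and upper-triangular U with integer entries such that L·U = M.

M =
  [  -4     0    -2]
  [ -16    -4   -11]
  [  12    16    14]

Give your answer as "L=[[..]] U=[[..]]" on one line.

L=[[1,0,0],[4,1,0],[-3,-4,1]] U=[[-4,0,-2],[0,-4,-3],[0,0,-4]]

  row1 -= 4·row0 → [0,-4,-3]
  row2 -= -3·row0 → [0,16,8]
  row2 -= -4·row1 → [0,0,-4]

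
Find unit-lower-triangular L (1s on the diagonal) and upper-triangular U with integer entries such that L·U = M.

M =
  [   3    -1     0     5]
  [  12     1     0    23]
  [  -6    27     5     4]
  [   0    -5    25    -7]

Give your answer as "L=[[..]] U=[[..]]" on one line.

L=[[1,0,0,0],[4,1,0,0],[-2,5,1,0],[0,-1,5,1]] U=[[3,-1,0,5],[0,5,0,3],[0,0,5,-1],[0,0,0,1]]

  R1 -= 4·R0 → [0,5,0,3]
  R2 -= -2·R0 → [0,25,5,14]
  R3 -= 0·R0 → [0,-5,25,-7]
  R2 -= 5·R1 → [0,0,5,-1]
  R3 -= -1·R1 → [0,0,25,-4]
  R3 -= 5·R2 → [0,0,0,1]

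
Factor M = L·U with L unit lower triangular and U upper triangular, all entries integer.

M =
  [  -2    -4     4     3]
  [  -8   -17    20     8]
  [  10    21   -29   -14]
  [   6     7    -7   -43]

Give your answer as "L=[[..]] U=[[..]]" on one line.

  r1 -= 4·r0 → [0,-1,4,-4]
  r2 -= -5·r0 → [0,1,-9,1]
  r3 -= -3·r0 → [0,-5,5,-34]
  r2 -= -1·r1 → [0,0,-5,-3]
  r3 -= 5·r1 → [0,0,-15,-14]
  r3 -= 3·r2 → [0,0,0,-5]

L=[[1,0,0,0],[4,1,0,0],[-5,-1,1,0],[-3,5,3,1]] U=[[-2,-4,4,3],[0,-1,4,-4],[0,0,-5,-3],[0,0,0,-5]]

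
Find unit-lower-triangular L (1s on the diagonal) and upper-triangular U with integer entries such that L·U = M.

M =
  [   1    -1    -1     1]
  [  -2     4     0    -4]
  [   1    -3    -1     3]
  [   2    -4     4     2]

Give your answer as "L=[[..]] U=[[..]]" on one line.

  r1 -= -2·r0 → [0,2,-2,-2]
  r2 -= 1·r0 → [0,-2,0,2]
  r3 -= 2·r0 → [0,-2,6,0]
  r2 -= -1·r1 → [0,0,-2,0]
  r3 -= -1·r1 → [0,0,4,-2]
  r3 -= -2·r2 → [0,0,0,-2]

L=[[1,0,0,0],[-2,1,0,0],[1,-1,1,0],[2,-1,-2,1]] U=[[1,-1,-1,1],[0,2,-2,-2],[0,0,-2,0],[0,0,0,-2]]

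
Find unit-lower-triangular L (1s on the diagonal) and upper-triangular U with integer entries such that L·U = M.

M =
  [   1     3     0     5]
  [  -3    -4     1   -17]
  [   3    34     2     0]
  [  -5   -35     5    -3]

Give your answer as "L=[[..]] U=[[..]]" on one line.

  r1 -= -3·r0 → [0,5,1,-2]
  r2 -= 3·r0 → [0,25,2,-15]
  r3 -= -5·r0 → [0,-20,5,22]
  r2 -= 5·r1 → [0,0,-3,-5]
  r3 -= -4·r1 → [0,0,9,14]
  r3 -= -3·r2 → [0,0,0,-1]

L=[[1,0,0,0],[-3,1,0,0],[3,5,1,0],[-5,-4,-3,1]] U=[[1,3,0,5],[0,5,1,-2],[0,0,-3,-5],[0,0,0,-1]]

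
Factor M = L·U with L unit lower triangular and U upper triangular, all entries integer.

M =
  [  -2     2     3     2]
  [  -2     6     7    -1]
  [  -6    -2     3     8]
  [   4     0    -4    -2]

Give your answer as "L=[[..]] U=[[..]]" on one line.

  r1 -= 1·r0 → [0,4,4,-3]
  r2 -= 3·r0 → [0,-8,-6,2]
  r3 -= -2·r0 → [0,4,2,2]
  r2 -= -2·r1 → [0,0,2,-4]
  r3 -= 1·r1 → [0,0,-2,5]
  r3 -= -1·r2 → [0,0,0,1]

L=[[1,0,0,0],[1,1,0,0],[3,-2,1,0],[-2,1,-1,1]] U=[[-2,2,3,2],[0,4,4,-3],[0,0,2,-4],[0,0,0,1]]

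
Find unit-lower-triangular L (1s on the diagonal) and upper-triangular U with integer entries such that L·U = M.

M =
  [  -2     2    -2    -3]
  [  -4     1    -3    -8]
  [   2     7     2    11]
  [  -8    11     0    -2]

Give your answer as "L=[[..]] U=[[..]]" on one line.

L=[[1,0,0,0],[2,1,0,0],[-1,-3,1,0],[4,-1,3,1]] U=[[-2,2,-2,-3],[0,-3,1,-2],[0,0,3,2],[0,0,0,2]]

  r1 -= 2·r0 → [0,-3,1,-2]
  r2 -= -1·r0 → [0,9,0,8]
  r3 -= 4·r0 → [0,3,8,10]
  r2 -= -3·r1 → [0,0,3,2]
  r3 -= -1·r1 → [0,0,9,8]
  r3 -= 3·r2 → [0,0,0,2]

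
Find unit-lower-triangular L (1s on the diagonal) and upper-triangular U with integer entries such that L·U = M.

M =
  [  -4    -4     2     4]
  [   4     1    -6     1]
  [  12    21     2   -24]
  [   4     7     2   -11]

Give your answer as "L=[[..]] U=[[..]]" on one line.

L=[[1,0,0,0],[-1,1,0,0],[-3,-3,1,0],[-1,-1,0,1]] U=[[-4,-4,2,4],[0,-3,-4,5],[0,0,-4,3],[0,0,0,-2]]

  R1 -= -1·R0 → [0,-3,-4,5]
  R2 -= -3·R0 → [0,9,8,-12]
  R3 -= -1·R0 → [0,3,4,-7]
  R2 -= -3·R1 → [0,0,-4,3]
  R3 -= -1·R1 → [0,0,0,-2]
  R3 -= 0·R2 → [0,0,0,-2]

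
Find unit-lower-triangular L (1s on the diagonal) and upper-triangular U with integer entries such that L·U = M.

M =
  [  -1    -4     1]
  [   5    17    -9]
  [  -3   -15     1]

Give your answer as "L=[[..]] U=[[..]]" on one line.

  row1 -= -5·row0 → [0,-3,-4]
  row2 -= 3·row0 → [0,-3,-2]
  row2 -= 1·row1 → [0,0,2]

L=[[1,0,0],[-5,1,0],[3,1,1]] U=[[-1,-4,1],[0,-3,-4],[0,0,2]]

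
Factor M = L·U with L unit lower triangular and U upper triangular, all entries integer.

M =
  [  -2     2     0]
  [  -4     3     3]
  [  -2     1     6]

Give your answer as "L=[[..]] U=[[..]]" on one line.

L=[[1,0,0],[2,1,0],[1,1,1]] U=[[-2,2,0],[0,-1,3],[0,0,3]]

  r1 -= 2·r0 → [0,-1,3]
  r2 -= 1·r0 → [0,-1,6]
  r2 -= 1·r1 → [0,0,3]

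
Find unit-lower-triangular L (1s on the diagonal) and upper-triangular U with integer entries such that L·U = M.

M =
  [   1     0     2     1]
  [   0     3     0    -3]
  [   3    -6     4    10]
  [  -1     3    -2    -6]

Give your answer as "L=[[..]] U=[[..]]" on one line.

  r1 -= 0·r0 → [0,3,0,-3]
  r2 -= 3·r0 → [0,-6,-2,7]
  r3 -= -1·r0 → [0,3,0,-5]
  r2 -= -2·r1 → [0,0,-2,1]
  r3 -= 1·r1 → [0,0,0,-2]
  r3 -= 0·r2 → [0,0,0,-2]

L=[[1,0,0,0],[0,1,0,0],[3,-2,1,0],[-1,1,0,1]] U=[[1,0,2,1],[0,3,0,-3],[0,0,-2,1],[0,0,0,-2]]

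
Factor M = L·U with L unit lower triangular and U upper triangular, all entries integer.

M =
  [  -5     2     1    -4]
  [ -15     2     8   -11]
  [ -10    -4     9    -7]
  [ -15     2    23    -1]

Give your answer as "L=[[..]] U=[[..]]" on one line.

  R1 -= 3·R0 → [0,-4,5,1]
  R2 -= 2·R0 → [0,-8,7,1]
  R3 -= 3·R0 → [0,-4,20,11]
  R2 -= 2·R1 → [0,0,-3,-1]
  R3 -= 1·R1 → [0,0,15,10]
  R3 -= -5·R2 → [0,0,0,5]

L=[[1,0,0,0],[3,1,0,0],[2,2,1,0],[3,1,-5,1]] U=[[-5,2,1,-4],[0,-4,5,1],[0,0,-3,-1],[0,0,0,5]]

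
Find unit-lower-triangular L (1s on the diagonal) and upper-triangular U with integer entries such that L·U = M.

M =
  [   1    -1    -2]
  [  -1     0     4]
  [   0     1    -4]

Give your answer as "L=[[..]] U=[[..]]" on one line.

  row1 -= -1·row0 → [0,-1,2]
  row2 -= 0·row0 → [0,1,-4]
  row2 -= -1·row1 → [0,0,-2]

L=[[1,0,0],[-1,1,0],[0,-1,1]] U=[[1,-1,-2],[0,-1,2],[0,0,-2]]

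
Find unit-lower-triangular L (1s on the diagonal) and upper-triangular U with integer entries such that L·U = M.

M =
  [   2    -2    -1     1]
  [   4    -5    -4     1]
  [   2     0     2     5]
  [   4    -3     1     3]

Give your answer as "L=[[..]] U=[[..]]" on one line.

  R1 -= 2·R0 → [0,-1,-2,-1]
  R2 -= 1·R0 → [0,2,3,4]
  R3 -= 2·R0 → [0,1,3,1]
  R2 -= -2·R1 → [0,0,-1,2]
  R3 -= -1·R1 → [0,0,1,0]
  R3 -= -1·R2 → [0,0,0,2]

L=[[1,0,0,0],[2,1,0,0],[1,-2,1,0],[2,-1,-1,1]] U=[[2,-2,-1,1],[0,-1,-2,-1],[0,0,-1,2],[0,0,0,2]]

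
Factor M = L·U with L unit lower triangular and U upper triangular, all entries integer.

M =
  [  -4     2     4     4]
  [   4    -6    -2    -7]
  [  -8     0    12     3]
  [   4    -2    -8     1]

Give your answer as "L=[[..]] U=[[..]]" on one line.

  row1 -= -1·row0 → [0,-4,2,-3]
  row2 -= 2·row0 → [0,-4,4,-5]
  row3 -= -1·row0 → [0,0,-4,5]
  row2 -= 1·row1 → [0,0,2,-2]
  row3 -= 0·row1 → [0,0,-4,5]
  row3 -= -2·row2 → [0,0,0,1]

L=[[1,0,0,0],[-1,1,0,0],[2,1,1,0],[-1,0,-2,1]] U=[[-4,2,4,4],[0,-4,2,-3],[0,0,2,-2],[0,0,0,1]]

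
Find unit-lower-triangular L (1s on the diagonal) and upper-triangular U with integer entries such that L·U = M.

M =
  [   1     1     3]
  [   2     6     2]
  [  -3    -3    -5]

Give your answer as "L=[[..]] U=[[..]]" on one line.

L=[[1,0,0],[2,1,0],[-3,0,1]] U=[[1,1,3],[0,4,-4],[0,0,4]]

  row1 -= 2·row0 → [0,4,-4]
  row2 -= -3·row0 → [0,0,4]
  row2 -= 0·row1 → [0,0,4]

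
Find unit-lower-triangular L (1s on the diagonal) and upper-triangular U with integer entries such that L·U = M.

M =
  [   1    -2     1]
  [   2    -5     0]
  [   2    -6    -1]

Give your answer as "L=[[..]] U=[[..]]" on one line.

L=[[1,0,0],[2,1,0],[2,2,1]] U=[[1,-2,1],[0,-1,-2],[0,0,1]]

  row1 -= 2·row0 → [0,-1,-2]
  row2 -= 2·row0 → [0,-2,-3]
  row2 -= 2·row1 → [0,0,1]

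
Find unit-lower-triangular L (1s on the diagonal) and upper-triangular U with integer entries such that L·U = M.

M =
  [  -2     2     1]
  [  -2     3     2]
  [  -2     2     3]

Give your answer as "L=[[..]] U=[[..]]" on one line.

L=[[1,0,0],[1,1,0],[1,0,1]] U=[[-2,2,1],[0,1,1],[0,0,2]]

  r1 -= 1·r0 → [0,1,1]
  r2 -= 1·r0 → [0,0,2]
  r2 -= 0·r1 → [0,0,2]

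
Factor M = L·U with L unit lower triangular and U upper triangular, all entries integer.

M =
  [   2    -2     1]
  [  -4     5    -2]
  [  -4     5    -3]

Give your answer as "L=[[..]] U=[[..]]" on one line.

L=[[1,0,0],[-2,1,0],[-2,1,1]] U=[[2,-2,1],[0,1,0],[0,0,-1]]

  r1 -= -2·r0 → [0,1,0]
  r2 -= -2·r0 → [0,1,-1]
  r2 -= 1·r1 → [0,0,-1]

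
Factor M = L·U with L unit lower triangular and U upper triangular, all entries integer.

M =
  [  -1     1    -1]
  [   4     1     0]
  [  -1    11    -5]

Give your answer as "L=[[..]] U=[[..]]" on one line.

L=[[1,0,0],[-4,1,0],[1,2,1]] U=[[-1,1,-1],[0,5,-4],[0,0,4]]

  row1 -= -4·row0 → [0,5,-4]
  row2 -= 1·row0 → [0,10,-4]
  row2 -= 2·row1 → [0,0,4]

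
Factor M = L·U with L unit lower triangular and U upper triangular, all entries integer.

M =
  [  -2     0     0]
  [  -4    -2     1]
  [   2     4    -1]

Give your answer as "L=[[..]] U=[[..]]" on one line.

L=[[1,0,0],[2,1,0],[-1,-2,1]] U=[[-2,0,0],[0,-2,1],[0,0,1]]

  row1 -= 2·row0 → [0,-2,1]
  row2 -= -1·row0 → [0,4,-1]
  row2 -= -2·row1 → [0,0,1]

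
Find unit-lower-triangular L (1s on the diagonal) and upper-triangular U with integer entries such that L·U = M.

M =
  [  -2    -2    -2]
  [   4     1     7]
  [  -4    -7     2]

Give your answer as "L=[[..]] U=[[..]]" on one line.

  R1 -= -2·R0 → [0,-3,3]
  R2 -= 2·R0 → [0,-3,6]
  R2 -= 1·R1 → [0,0,3]

L=[[1,0,0],[-2,1,0],[2,1,1]] U=[[-2,-2,-2],[0,-3,3],[0,0,3]]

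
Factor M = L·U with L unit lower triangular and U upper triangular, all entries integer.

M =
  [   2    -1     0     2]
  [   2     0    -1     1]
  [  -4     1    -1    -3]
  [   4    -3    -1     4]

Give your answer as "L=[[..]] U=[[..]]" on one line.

L=[[1,0,0,0],[1,1,0,0],[-2,-1,1,0],[2,-1,1,1]] U=[[2,-1,0,2],[0,1,-1,-1],[0,0,-2,0],[0,0,0,-1]]

  R1 -= 1·R0 → [0,1,-1,-1]
  R2 -= -2·R0 → [0,-1,-1,1]
  R3 -= 2·R0 → [0,-1,-1,0]
  R2 -= -1·R1 → [0,0,-2,0]
  R3 -= -1·R1 → [0,0,-2,-1]
  R3 -= 1·R2 → [0,0,0,-1]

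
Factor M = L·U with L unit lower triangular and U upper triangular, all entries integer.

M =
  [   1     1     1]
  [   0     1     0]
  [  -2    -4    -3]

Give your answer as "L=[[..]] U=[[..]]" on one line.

L=[[1,0,0],[0,1,0],[-2,-2,1]] U=[[1,1,1],[0,1,0],[0,0,-1]]

  r1 -= 0·r0 → [0,1,0]
  r2 -= -2·r0 → [0,-2,-1]
  r2 -= -2·r1 → [0,0,-1]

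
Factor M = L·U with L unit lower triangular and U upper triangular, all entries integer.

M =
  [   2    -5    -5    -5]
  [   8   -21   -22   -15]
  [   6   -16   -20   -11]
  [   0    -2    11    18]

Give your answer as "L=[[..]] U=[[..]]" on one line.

L=[[1,0,0,0],[4,1,0,0],[3,1,1,0],[0,2,-5,1]] U=[[2,-5,-5,-5],[0,-1,-2,5],[0,0,-3,-1],[0,0,0,3]]

  R1 -= 4·R0 → [0,-1,-2,5]
  R2 -= 3·R0 → [0,-1,-5,4]
  R3 -= 0·R0 → [0,-2,11,18]
  R2 -= 1·R1 → [0,0,-3,-1]
  R3 -= 2·R1 → [0,0,15,8]
  R3 -= -5·R2 → [0,0,0,3]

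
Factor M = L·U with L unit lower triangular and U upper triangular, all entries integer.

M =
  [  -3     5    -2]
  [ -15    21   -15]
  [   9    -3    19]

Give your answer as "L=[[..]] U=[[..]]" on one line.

L=[[1,0,0],[5,1,0],[-3,-3,1]] U=[[-3,5,-2],[0,-4,-5],[0,0,-2]]

  row1 -= 5·row0 → [0,-4,-5]
  row2 -= -3·row0 → [0,12,13]
  row2 -= -3·row1 → [0,0,-2]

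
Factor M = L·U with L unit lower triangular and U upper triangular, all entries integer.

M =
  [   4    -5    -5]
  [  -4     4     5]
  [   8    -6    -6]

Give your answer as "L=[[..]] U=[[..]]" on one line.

L=[[1,0,0],[-1,1,0],[2,-4,1]] U=[[4,-5,-5],[0,-1,0],[0,0,4]]

  R1 -= -1·R0 → [0,-1,0]
  R2 -= 2·R0 → [0,4,4]
  R2 -= -4·R1 → [0,0,4]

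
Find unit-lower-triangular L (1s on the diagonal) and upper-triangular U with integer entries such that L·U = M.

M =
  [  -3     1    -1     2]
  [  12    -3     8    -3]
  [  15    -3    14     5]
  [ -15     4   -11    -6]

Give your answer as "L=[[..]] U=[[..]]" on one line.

L=[[1,0,0,0],[-4,1,0,0],[-5,2,1,0],[5,-1,-2,1]] U=[[-3,1,-1,2],[0,1,4,5],[0,0,1,5],[0,0,0,-1]]

  r1 -= -4·r0 → [0,1,4,5]
  r2 -= -5·r0 → [0,2,9,15]
  r3 -= 5·r0 → [0,-1,-6,-16]
  r2 -= 2·r1 → [0,0,1,5]
  r3 -= -1·r1 → [0,0,-2,-11]
  r3 -= -2·r2 → [0,0,0,-1]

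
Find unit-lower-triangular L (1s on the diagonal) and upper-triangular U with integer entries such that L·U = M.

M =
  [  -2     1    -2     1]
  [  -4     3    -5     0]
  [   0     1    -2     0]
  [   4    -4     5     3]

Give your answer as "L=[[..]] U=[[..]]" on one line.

L=[[1,0,0,0],[2,1,0,0],[0,1,1,0],[-2,-2,1,1]] U=[[-2,1,-2,1],[0,1,-1,-2],[0,0,-1,2],[0,0,0,-1]]

  row1 -= 2·row0 → [0,1,-1,-2]
  row2 -= 0·row0 → [0,1,-2,0]
  row3 -= -2·row0 → [0,-2,1,5]
  row2 -= 1·row1 → [0,0,-1,2]
  row3 -= -2·row1 → [0,0,-1,1]
  row3 -= 1·row2 → [0,0,0,-1]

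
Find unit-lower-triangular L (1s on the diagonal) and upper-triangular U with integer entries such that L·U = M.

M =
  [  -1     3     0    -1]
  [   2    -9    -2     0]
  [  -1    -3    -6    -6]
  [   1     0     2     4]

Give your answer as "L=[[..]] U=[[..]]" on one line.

L=[[1,0,0,0],[-2,1,0,0],[1,2,1,0],[-1,-1,0,1]] U=[[-1,3,0,-1],[0,-3,-2,-2],[0,0,-2,-1],[0,0,0,1]]

  R1 -= -2·R0 → [0,-3,-2,-2]
  R2 -= 1·R0 → [0,-6,-6,-5]
  R3 -= -1·R0 → [0,3,2,3]
  R2 -= 2·R1 → [0,0,-2,-1]
  R3 -= -1·R1 → [0,0,0,1]
  R3 -= 0·R2 → [0,0,0,1]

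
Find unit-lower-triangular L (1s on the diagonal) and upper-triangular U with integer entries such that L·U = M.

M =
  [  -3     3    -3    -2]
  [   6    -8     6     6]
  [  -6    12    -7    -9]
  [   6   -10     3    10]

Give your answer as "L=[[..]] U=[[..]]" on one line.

L=[[1,0,0,0],[-2,1,0,0],[2,-3,1,0],[-2,2,3,1]] U=[[-3,3,-3,-2],[0,-2,0,2],[0,0,-1,1],[0,0,0,-1]]

  r1 -= -2·r0 → [0,-2,0,2]
  r2 -= 2·r0 → [0,6,-1,-5]
  r3 -= -2·r0 → [0,-4,-3,6]
  r2 -= -3·r1 → [0,0,-1,1]
  r3 -= 2·r1 → [0,0,-3,2]
  r3 -= 3·r2 → [0,0,0,-1]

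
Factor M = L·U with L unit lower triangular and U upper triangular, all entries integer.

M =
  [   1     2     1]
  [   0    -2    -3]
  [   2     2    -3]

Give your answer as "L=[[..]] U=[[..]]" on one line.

  R1 -= 0·R0 → [0,-2,-3]
  R2 -= 2·R0 → [0,-2,-5]
  R2 -= 1·R1 → [0,0,-2]

L=[[1,0,0],[0,1,0],[2,1,1]] U=[[1,2,1],[0,-2,-3],[0,0,-2]]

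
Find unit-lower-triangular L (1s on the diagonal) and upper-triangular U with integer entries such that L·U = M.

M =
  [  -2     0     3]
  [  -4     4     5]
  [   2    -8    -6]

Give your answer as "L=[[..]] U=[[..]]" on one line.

L=[[1,0,0],[2,1,0],[-1,-2,1]] U=[[-2,0,3],[0,4,-1],[0,0,-5]]

  R1 -= 2·R0 → [0,4,-1]
  R2 -= -1·R0 → [0,-8,-3]
  R2 -= -2·R1 → [0,0,-5]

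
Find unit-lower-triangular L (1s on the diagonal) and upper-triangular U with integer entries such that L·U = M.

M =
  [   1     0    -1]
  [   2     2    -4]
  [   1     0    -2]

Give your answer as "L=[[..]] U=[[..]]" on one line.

L=[[1,0,0],[2,1,0],[1,0,1]] U=[[1,0,-1],[0,2,-2],[0,0,-1]]

  row1 -= 2·row0 → [0,2,-2]
  row2 -= 1·row0 → [0,0,-1]
  row2 -= 0·row1 → [0,0,-1]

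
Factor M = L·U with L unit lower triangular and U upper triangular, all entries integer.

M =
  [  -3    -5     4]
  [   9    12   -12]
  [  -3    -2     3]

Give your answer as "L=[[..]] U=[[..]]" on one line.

  R1 -= -3·R0 → [0,-3,0]
  R2 -= 1·R0 → [0,3,-1]
  R2 -= -1·R1 → [0,0,-1]

L=[[1,0,0],[-3,1,0],[1,-1,1]] U=[[-3,-5,4],[0,-3,0],[0,0,-1]]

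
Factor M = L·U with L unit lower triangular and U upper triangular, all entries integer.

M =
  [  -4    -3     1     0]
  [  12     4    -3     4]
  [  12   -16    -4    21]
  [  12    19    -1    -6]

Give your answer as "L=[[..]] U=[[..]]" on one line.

L=[[1,0,0,0],[-3,1,0,0],[-3,5,1,0],[-3,-2,-2,1]] U=[[-4,-3,1,0],[0,-5,0,4],[0,0,-1,1],[0,0,0,4]]

  r1 -= -3·r0 → [0,-5,0,4]
  r2 -= -3·r0 → [0,-25,-1,21]
  r3 -= -3·r0 → [0,10,2,-6]
  r2 -= 5·r1 → [0,0,-1,1]
  r3 -= -2·r1 → [0,0,2,2]
  r3 -= -2·r2 → [0,0,0,4]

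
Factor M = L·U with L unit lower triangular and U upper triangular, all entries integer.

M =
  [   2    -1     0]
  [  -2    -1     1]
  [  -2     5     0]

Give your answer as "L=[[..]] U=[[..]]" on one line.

L=[[1,0,0],[-1,1,0],[-1,-2,1]] U=[[2,-1,0],[0,-2,1],[0,0,2]]

  r1 -= -1·r0 → [0,-2,1]
  r2 -= -1·r0 → [0,4,0]
  r2 -= -2·r1 → [0,0,2]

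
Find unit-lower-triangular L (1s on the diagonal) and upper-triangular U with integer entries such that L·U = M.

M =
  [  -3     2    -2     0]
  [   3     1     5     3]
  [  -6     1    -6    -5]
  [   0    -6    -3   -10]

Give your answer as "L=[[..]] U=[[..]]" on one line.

  R1 -= -1·R0 → [0,3,3,3]
  R2 -= 2·R0 → [0,-3,-2,-5]
  R3 -= 0·R0 → [0,-6,-3,-10]
  R2 -= -1·R1 → [0,0,1,-2]
  R3 -= -2·R1 → [0,0,3,-4]
  R3 -= 3·R2 → [0,0,0,2]

L=[[1,0,0,0],[-1,1,0,0],[2,-1,1,0],[0,-2,3,1]] U=[[-3,2,-2,0],[0,3,3,3],[0,0,1,-2],[0,0,0,2]]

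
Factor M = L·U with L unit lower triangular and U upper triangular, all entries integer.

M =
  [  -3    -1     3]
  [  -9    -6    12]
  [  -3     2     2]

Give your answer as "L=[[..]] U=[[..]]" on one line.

  R1 -= 3·R0 → [0,-3,3]
  R2 -= 1·R0 → [0,3,-1]
  R2 -= -1·R1 → [0,0,2]

L=[[1,0,0],[3,1,0],[1,-1,1]] U=[[-3,-1,3],[0,-3,3],[0,0,2]]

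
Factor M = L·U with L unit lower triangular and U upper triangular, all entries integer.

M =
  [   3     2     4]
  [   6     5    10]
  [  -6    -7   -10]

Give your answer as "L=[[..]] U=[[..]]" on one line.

L=[[1,0,0],[2,1,0],[-2,-3,1]] U=[[3,2,4],[0,1,2],[0,0,4]]

  r1 -= 2·r0 → [0,1,2]
  r2 -= -2·r0 → [0,-3,-2]
  r2 -= -3·r1 → [0,0,4]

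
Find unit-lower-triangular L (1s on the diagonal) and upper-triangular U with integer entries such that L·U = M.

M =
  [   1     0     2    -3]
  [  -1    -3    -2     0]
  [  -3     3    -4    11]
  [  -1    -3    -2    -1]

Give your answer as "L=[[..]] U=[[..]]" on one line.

  R1 -= -1·R0 → [0,-3,0,-3]
  R2 -= -3·R0 → [0,3,2,2]
  R3 -= -1·R0 → [0,-3,0,-4]
  R2 -= -1·R1 → [0,0,2,-1]
  R3 -= 1·R1 → [0,0,0,-1]
  R3 -= 0·R2 → [0,0,0,-1]

L=[[1,0,0,0],[-1,1,0,0],[-3,-1,1,0],[-1,1,0,1]] U=[[1,0,2,-3],[0,-3,0,-3],[0,0,2,-1],[0,0,0,-1]]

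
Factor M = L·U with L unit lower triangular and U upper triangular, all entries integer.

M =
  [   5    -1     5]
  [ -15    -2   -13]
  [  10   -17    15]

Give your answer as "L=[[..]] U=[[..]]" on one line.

  row1 -= -3·row0 → [0,-5,2]
  row2 -= 2·row0 → [0,-15,5]
  row2 -= 3·row1 → [0,0,-1]

L=[[1,0,0],[-3,1,0],[2,3,1]] U=[[5,-1,5],[0,-5,2],[0,0,-1]]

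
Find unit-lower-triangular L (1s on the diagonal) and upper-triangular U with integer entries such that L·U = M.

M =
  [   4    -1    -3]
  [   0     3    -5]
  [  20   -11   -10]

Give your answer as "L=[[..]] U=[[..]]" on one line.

  row1 -= 0·row0 → [0,3,-5]
  row2 -= 5·row0 → [0,-6,5]
  row2 -= -2·row1 → [0,0,-5]

L=[[1,0,0],[0,1,0],[5,-2,1]] U=[[4,-1,-3],[0,3,-5],[0,0,-5]]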